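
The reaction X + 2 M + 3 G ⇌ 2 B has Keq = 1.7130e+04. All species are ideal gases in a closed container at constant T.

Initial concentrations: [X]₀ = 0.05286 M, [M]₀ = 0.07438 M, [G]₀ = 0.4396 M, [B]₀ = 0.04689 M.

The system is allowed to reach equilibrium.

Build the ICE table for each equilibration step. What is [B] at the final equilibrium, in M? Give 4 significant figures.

Q₀ = 88.5 vs Keq = 1.7130e+04 ⇒ Q<K, forward
Step 1:
                   X          M          G          B
  init       0.05286    0.07438     0.4396    0.04689
  Δ         -0.02638   -0.05276   -0.07914    0.05276
  eq         0.02648    0.02162     0.3605    0.09965
  solve Keq expr → x = 0.02638; check Q = 1.7130e+04

[B]_eq = 0.09965 M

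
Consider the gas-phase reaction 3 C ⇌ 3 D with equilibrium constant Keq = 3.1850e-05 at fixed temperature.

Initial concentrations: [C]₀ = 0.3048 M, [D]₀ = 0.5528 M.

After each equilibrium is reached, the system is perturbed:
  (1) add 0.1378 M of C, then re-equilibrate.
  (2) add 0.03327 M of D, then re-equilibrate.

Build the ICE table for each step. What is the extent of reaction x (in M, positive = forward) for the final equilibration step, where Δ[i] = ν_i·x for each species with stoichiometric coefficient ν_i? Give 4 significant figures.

x = -0.01075 M

Q₀ = 5.966 vs Keq = 3.1850e-05 ⇒ Q>K, reverse
Step 1:
                   C          D
  I           0.3048     0.5528
  C           0.5265    -0.5265
  E           0.8313    0.02635
  solve Keq expr → x = -0.1755; check Q = 3.1850e-05
Then add 0.1378 M of C.
Step 2:
                   C          D
  I           0.9691    0.02635
  C        -0.004234   0.004234
  E           0.9648    0.03058
  solve Keq expr → x = 0.001411; check Q = 3.1850e-05
Then add 0.03327 M of D.
Step 3:
                   C          D
  I           0.9648    0.06385
  C          0.03225   -0.03225
  E           0.9971    0.03161
  solve Keq expr → x = -0.01075; check Q = 3.1850e-05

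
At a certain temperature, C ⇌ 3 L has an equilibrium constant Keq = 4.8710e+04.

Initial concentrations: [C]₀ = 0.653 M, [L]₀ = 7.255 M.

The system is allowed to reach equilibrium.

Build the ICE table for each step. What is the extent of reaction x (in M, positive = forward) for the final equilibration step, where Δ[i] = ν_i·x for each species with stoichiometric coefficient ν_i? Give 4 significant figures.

Q₀ = 584.8 vs Keq = 4.8710e+04 ⇒ Q<K, forward
Step 1:
                    C           L
  init          0.653       7.255
  Δ           -0.6372       1.912
  eq          0.01581       9.167
  solve Keq expr → x = 0.6372; check Q = 4.8710e+04

x = 0.6372 M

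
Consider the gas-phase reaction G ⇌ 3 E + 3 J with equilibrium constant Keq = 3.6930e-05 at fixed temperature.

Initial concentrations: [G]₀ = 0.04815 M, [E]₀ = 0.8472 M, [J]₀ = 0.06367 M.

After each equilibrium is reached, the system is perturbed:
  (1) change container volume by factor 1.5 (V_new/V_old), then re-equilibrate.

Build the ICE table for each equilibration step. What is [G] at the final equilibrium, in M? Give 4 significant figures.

Q₀ = 0.00326 vs Keq = 3.6930e-05 ⇒ Q>K, reverse
Step 1:
                  G         E         J
  I         0.04815    0.8472   0.06367
  C         0.01568  -0.04704  -0.04704
  E         0.06383    0.8002   0.01663
  solve Keq expr → x = -0.01568; check Q = 3.6930e-05
Then change container volume by factor 1.5 (V_new/V_old).
Step 2:
                  G         E         J
  I         0.04255    0.5334   0.01109
  C       -0.003252  0.009755  0.009755
  E          0.0393    0.5432   0.02084
  solve Keq expr → x = 0.003252; check Q = 3.6930e-05

[G]_eq = 0.0393 M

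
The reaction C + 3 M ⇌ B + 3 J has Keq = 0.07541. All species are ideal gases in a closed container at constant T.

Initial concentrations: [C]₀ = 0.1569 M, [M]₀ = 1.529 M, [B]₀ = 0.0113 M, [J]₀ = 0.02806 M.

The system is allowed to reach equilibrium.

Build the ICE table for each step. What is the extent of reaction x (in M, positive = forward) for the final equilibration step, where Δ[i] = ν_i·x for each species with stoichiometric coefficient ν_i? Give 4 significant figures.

Q₀ = 4.4514e-07 vs Keq = 0.07541 ⇒ Q<K, forward
Step 1:
                   C          M          B          J
  Initial     0.1569      1.529     0.0113    0.02806
  Change     -0.1115    -0.3344     0.1115     0.3344
  Equil      0.04545      1.195     0.1228     0.3624
  solve Keq expr → x = 0.1115; check Q = 0.07541

x = 0.1115 M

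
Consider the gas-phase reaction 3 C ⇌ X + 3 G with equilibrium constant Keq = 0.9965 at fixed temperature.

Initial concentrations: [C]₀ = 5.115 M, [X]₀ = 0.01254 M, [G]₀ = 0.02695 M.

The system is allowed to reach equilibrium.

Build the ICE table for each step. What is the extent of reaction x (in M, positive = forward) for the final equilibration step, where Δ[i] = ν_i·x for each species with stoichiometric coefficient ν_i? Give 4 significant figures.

x = 0.866 M

Q₀ = 1.8342e-09 vs Keq = 0.9965 ⇒ Q<K, forward
Step 1:
                    C           X           G
  I             5.115     0.01254     0.02695
  C            -2.598       0.866       2.598
  E             2.517      0.8785       2.625
  solve Keq expr → x = 0.866; check Q = 0.9965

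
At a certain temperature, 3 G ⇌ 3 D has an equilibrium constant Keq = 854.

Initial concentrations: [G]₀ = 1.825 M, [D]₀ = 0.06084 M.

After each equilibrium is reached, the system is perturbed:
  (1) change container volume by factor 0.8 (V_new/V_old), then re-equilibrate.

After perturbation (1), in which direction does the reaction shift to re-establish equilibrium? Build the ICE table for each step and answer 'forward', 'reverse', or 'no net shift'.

Q₀ = 3.7049e-05 vs Keq = 854 ⇒ Q<K, forward
Step 1:
                    G           D
  I             1.825     0.06084
  C            -1.645       1.645
  E            0.1798       1.706
  solve Keq expr → x = 0.5484; check Q = 854
Then change container volume by factor 0.8 (V_new/V_old).
Step 2:
                    G           D
  I            0.2248       2.133
  C                 0           0
  E            0.2248       2.133
  solve Keq expr → x = 0; check Q = 854

Direction: no net shift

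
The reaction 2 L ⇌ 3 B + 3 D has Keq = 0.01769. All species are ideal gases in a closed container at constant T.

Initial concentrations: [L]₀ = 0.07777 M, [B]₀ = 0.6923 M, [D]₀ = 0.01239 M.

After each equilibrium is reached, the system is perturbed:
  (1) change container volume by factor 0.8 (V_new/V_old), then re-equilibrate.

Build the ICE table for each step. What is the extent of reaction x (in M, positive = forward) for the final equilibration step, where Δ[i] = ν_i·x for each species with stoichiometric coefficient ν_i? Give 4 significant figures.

Q₀ = 1.0435e-04 vs Keq = 0.01769 ⇒ Q<K, forward
Step 1:
                   L          B          D
  Initial    0.07777     0.6923    0.01239
  Change    -0.02515    0.03773    0.03773
  Equil      0.05262       0.73    0.05012
  solve Keq expr → x = 0.01258; check Q = 0.01769
Then change container volume by factor 0.8 (V_new/V_old).
Step 2:
                   L          B          D
  Initial    0.06577     0.9125    0.06265
  Change    0.007879   -0.01182   -0.01182
  Equil      0.07365     0.9007    0.05083
  solve Keq expr → x = -0.00394; check Q = 0.01769

x = -0.00394 M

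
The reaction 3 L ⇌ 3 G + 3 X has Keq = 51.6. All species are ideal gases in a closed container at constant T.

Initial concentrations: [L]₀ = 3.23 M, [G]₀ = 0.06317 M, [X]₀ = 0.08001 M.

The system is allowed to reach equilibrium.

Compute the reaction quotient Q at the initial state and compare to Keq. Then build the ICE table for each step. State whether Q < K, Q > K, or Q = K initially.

Q₀ = 3.8314e-09 vs Keq = 51.6 ⇒ Q<K, forward
Step 1:
                  L         G         X
  Initial      3.23   0.06317   0.08001
  Change     -2.036     2.036     2.036
  Equil       1.194       2.1     2.116
  solve Keq expr → x = 0.6788; check Q = 51.6

Q₀ = 3.8314e-09; Q < K (proceeds forward)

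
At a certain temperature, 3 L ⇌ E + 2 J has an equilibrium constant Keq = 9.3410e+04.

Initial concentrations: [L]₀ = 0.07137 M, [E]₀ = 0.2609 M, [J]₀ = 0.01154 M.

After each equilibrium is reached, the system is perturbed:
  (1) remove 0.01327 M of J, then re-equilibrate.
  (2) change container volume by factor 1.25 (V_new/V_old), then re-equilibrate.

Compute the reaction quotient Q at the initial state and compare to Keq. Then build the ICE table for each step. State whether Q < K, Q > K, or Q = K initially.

Q₀ = 0.09557 vs Keq = 9.3410e+04 ⇒ Q<K, forward
Step 1:
                  L         E         J
  I         0.07137    0.2609   0.01154
  C        -0.06921   0.02307   0.04614
  E        0.002163     0.284   0.05768
  solve Keq expr → x = 0.02307; check Q = 9.3410e+04
Then remove 0.01327 M of J.
Step 2:
                  L         E         J
  I        0.002163     0.284   0.04441
  C       -3.3951e-04 1.1317e-04 2.2634e-04
  E        0.001823    0.2841   0.04463
  solve Keq expr → x = 1.1317e-04; check Q = 9.3410e+04
Then change container volume by factor 1.25 (V_new/V_old).
Step 3:
                  L         E         J
  I        0.001458    0.2273   0.03571
  C               0         0         0
  E        0.001458    0.2273   0.03571
  solve Keq expr → x = 0; check Q = 9.3410e+04

Q₀ = 0.09557; Q < K (proceeds forward)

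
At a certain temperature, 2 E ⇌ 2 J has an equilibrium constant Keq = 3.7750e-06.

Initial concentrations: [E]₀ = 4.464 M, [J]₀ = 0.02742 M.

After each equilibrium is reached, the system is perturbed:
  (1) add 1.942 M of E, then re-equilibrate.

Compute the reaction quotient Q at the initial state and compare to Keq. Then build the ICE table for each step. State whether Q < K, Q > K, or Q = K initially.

Q₀ = 3.7730e-05 vs Keq = 3.7750e-06 ⇒ Q>K, reverse
Step 1:
                  E         J
  I           4.464   0.02742
  C         0.01871  -0.01871
  E           4.483   0.00871
  solve Keq expr → x = -0.009355; check Q = 3.7750e-06
Then add 1.942 M of E.
Step 2:
                  E         J
  I           6.425   0.00871
  C       -0.003766  0.003766
  E           6.421   0.01248
  solve Keq expr → x = 0.001883; check Q = 3.7750e-06

Q₀ = 3.7730e-05; Q > K (proceeds reverse)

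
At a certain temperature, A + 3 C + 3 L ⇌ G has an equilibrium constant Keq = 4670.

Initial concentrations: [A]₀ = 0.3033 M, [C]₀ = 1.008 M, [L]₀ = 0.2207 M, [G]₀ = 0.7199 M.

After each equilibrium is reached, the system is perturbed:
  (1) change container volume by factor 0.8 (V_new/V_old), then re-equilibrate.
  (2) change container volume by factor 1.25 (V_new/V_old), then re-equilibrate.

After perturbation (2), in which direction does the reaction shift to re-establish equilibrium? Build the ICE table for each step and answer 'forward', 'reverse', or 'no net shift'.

Q₀ = 215.6 vs Keq = 4670 ⇒ Q<K, forward
Step 1:
                    A           C           L           G
  I            0.3033       1.008      0.2207      0.7199
  C          -0.04137     -0.1241     -0.1241     0.04137
  E            0.2619      0.8839     0.09659      0.7613
  solve Keq expr → x = 0.04137; check Q = 4670
Then change container volume by factor 0.8 (V_new/V_old).
Step 2:
                    A           C           L           G
  I            0.3274       1.105      0.1207      0.9516
  C          -0.01305    -0.03916    -0.03916     0.01305
  E            0.3144       1.066     0.08158      0.9646
  solve Keq expr → x = 0.01305; check Q = 4670
Then change container volume by factor 1.25 (V_new/V_old).
Step 3:
                    A           C           L           G
  I            0.2515      0.8526     0.06526      0.7717
  C           0.01044     0.03133     0.03133    -0.01044
  E            0.2619      0.8839     0.09659      0.7613
  solve Keq expr → x = -0.01044; check Q = 4670

Direction: reverse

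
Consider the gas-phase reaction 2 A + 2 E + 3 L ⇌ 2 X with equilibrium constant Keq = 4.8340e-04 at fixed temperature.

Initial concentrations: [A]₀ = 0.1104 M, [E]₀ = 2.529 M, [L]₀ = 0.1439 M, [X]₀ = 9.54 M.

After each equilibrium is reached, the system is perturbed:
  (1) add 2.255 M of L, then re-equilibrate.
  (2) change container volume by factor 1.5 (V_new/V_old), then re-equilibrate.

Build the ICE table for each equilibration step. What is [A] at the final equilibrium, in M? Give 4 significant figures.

[A]_eq = 2.789 M

Q₀ = 3.9181e+05 vs Keq = 4.8340e-04 ⇒ Q>K, reverse
Step 1:
                    A           E           L           X
  Initial      0.1104       2.529      0.1439        9.54
  Change        3.507       3.507       5.261      -3.507
  Equil         3.618       6.036       5.405       6.033
  solve Keq expr → x = -1.754; check Q = 4.8340e-04
Then add 2.255 M of L.
Step 2:
                    A           E           L           X
  Initial       3.618       6.036        7.66       6.033
  Change      -0.5545     -0.5545     -0.8317      0.5545
  Equil         3.063       5.482       6.828       6.587
  solve Keq expr → x = 0.2772; check Q = 4.8340e-04
Then change container volume by factor 1.5 (V_new/V_old).
Step 3:
                    A           E           L           X
  Initial       2.042       3.655       4.552       4.391
  Change       0.7465      0.7465        1.12     -0.7465
  Equil         2.789       4.401       5.672       3.645
  solve Keq expr → x = -0.3733; check Q = 4.8340e-04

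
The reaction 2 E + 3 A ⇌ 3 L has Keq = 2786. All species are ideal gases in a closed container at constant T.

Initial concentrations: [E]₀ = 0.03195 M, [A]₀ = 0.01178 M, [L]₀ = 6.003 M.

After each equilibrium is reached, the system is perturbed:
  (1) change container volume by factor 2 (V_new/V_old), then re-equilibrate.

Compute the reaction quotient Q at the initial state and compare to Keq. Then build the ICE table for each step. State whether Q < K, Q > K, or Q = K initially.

Q₀ = 1.2964e+11; Q > K (proceeds reverse)

Q₀ = 1.2964e+11 vs Keq = 2786 ⇒ Q>K, reverse
Step 1:
                    E           A           L
  I           0.03195     0.01178       6.003
  C            0.4225      0.6338     -0.6338
  E            0.4545      0.6455       5.369
  solve Keq expr → x = -0.2113; check Q = 2786
Then change container volume by factor 2 (V_new/V_old).
Step 2:
                    E           A           L
  I            0.2272      0.3228       2.685
  C           0.06398     0.09597    -0.09597
  E            0.2912      0.4187       2.589
  solve Keq expr → x = -0.03199; check Q = 2786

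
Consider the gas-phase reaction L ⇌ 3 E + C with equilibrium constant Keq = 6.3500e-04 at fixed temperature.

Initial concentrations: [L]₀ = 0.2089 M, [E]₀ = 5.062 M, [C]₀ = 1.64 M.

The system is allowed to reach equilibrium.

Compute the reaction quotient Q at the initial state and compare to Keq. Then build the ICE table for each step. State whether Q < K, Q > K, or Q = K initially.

Q₀ = 1018 vs Keq = 6.3500e-04 ⇒ Q>K, reverse
Step 1:
                    L           E           C
  init         0.2089       5.062        1.64
  Δ             1.592      -4.775      -1.592
  eq            1.801       0.287     0.04835
  solve Keq expr → x = -1.592; check Q = 6.3500e-04

Q₀ = 1018; Q > K (proceeds reverse)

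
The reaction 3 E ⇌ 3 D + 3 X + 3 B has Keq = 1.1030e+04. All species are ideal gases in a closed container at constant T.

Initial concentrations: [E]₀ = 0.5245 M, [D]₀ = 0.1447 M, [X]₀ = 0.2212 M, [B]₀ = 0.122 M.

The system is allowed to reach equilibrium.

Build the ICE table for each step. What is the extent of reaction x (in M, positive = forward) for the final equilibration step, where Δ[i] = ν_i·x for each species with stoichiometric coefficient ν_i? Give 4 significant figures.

Q₀ = 4.1267e-07 vs Keq = 1.1030e+04 ⇒ Q<K, forward
Step 1:
                  E         D         X         B
  I          0.5245    0.1447    0.2212     0.122
  C         -0.5109    0.5109    0.5109    0.5109
  E         0.01364    0.6556    0.7321    0.6329
  solve Keq expr → x = 0.1703; check Q = 1.1030e+04

x = 0.1703 M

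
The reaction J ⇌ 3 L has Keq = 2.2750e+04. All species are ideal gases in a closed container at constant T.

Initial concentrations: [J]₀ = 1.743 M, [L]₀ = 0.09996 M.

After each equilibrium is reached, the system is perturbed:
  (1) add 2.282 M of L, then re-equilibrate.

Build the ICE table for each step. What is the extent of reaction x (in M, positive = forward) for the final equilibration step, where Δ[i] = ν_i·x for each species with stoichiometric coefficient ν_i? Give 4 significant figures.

Q₀ = 5.7304e-04 vs Keq = 2.2750e+04 ⇒ Q<K, forward
Step 1:
                   J          L
  Initial      1.743    0.09996
  Change      -1.736      5.209
  Equil     0.006578      5.309
  solve Keq expr → x = 1.736; check Q = 2.2750e+04
Then add 2.282 M of L.
Step 2:
                   J          L
  Initial   0.006578      7.591
  Change     0.01237   -0.03711
  Equil      0.01895      7.554
  solve Keq expr → x = -0.01237; check Q = 2.2750e+04

x = -0.01237 M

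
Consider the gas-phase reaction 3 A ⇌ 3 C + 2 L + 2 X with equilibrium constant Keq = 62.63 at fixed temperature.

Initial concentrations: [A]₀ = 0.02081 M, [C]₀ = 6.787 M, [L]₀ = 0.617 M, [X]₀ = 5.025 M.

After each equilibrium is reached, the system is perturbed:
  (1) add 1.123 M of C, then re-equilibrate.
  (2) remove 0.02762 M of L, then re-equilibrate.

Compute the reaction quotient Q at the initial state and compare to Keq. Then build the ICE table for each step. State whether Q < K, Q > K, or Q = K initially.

Q₀ = 3.3347e+08 vs Keq = 62.63 ⇒ Q>K, reverse
Step 1:
                    A           C           L           X
  Initial     0.02081       6.787       0.617       5.025
  Change       0.7933     -0.7933     -0.5289     -0.5289
  Equil        0.8141       5.994     0.08812       4.496
  solve Keq expr → x = -0.2644; check Q = 62.63
Then add 1.123 M of C.
Step 2:
                    A           C           L           X
  Initial      0.8141       7.117     0.08812       4.496
  Change      0.02444    -0.02444    -0.01629    -0.01629
  Equil        0.8386       7.092     0.07182        4.48
  solve Keq expr → x = -0.008147; check Q = 62.63
Then remove 0.02762 M of L.
Step 3:
                    A           C           L           X
  Initial      0.8386       7.092      0.0442        4.48
  Change     -0.03377     0.03377     0.02251     0.02251
  Equil        0.8048       7.126     0.06671       4.502
  solve Keq expr → x = 0.01126; check Q = 62.63

Q₀ = 3.3347e+08; Q > K (proceeds reverse)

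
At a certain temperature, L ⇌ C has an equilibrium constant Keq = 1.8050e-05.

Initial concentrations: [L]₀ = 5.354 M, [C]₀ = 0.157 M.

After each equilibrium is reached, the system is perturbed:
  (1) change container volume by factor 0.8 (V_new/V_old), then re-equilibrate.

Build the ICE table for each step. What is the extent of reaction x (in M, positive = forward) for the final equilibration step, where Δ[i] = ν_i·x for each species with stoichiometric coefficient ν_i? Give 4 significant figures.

Q₀ = 0.02932 vs Keq = 1.8050e-05 ⇒ Q>K, reverse
Step 1:
                  L         C
  I           5.354     0.157
  C          0.1569   -0.1569
  E           5.511 9.9472e-05
  solve Keq expr → x = -0.1569; check Q = 1.8050e-05
Then change container volume by factor 0.8 (V_new/V_old).
Step 2:
                  L         C
  I           6.889 1.2434e-04
  C               0         0
  E           6.889 1.2434e-04
  solve Keq expr → x = 0; check Q = 1.8050e-05

x = 0 M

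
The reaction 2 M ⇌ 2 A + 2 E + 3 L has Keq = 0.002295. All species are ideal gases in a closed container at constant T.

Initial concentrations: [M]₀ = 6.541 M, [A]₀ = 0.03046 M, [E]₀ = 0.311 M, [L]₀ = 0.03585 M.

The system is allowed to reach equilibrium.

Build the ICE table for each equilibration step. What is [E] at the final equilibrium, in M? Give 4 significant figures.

Q₀ = 9.6641e-11 vs Keq = 0.002295 ⇒ Q<K, forward
Step 1:
                    M           A           E           L
  Initial       6.541     0.03046       0.311     0.03585
  Change      -0.4943      0.4943      0.4943      0.7415
  Equil         6.047      0.5248      0.8053      0.7774
  solve Keq expr → x = 0.2472; check Q = 0.002295

[E]_eq = 0.8053 M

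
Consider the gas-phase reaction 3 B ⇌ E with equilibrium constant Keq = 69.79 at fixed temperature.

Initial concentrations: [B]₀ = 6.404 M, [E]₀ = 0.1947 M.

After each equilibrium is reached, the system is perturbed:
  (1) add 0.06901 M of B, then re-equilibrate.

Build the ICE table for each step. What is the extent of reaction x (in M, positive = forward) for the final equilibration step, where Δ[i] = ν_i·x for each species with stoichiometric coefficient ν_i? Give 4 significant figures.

x = 0.02265 M

Q₀ = 7.4133e-04 vs Keq = 69.79 ⇒ Q<K, forward
Step 1:
                    B           E
  Initial       6.404      0.1947
  Change       -6.087       2.029
  Equil         0.317       2.224
  solve Keq expr → x = 2.029; check Q = 69.79
Then add 0.06901 M of B.
Step 2:
                    B           E
  Initial       0.386       2.224
  Change     -0.06794     0.02265
  Equil        0.3181       2.246
  solve Keq expr → x = 0.02265; check Q = 69.79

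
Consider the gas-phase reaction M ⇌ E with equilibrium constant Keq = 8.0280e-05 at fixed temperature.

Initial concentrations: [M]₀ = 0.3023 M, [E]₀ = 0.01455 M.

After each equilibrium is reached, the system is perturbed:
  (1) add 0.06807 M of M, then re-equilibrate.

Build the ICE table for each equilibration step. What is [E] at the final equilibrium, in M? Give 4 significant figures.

[E]_eq = 3.0899e-05 M

Q₀ = 0.04813 vs Keq = 8.0280e-05 ⇒ Q>K, reverse
Step 1:
                   M          E
  Initial     0.3023    0.01455
  Change     0.01452   -0.01452
  Equil       0.3168 2.5435e-05
  solve Keq expr → x = -0.01452; check Q = 8.0280e-05
Then add 0.06807 M of M.
Step 2:
                   M          E
  Initial     0.3849 2.5435e-05
  Change  -5.4642e-06 5.4642e-06
  Equil       0.3849 3.0899e-05
  solve Keq expr → x = 5.4642e-06; check Q = 8.0280e-05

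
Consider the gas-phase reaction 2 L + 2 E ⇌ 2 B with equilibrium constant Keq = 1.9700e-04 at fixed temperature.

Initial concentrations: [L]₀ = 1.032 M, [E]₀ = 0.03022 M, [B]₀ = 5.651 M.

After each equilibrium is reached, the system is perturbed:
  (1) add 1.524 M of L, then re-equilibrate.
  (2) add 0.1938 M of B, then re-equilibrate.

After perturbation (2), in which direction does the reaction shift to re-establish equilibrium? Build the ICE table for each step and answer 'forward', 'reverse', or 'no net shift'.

Q₀ = 3.2832e+04 vs Keq = 1.9700e-04 ⇒ Q>K, reverse
Step 1:
                  L         E         B
  init        1.032   0.03022     5.651
  Δ           5.194     5.194    -5.194
  eq          6.226     5.225    0.4566
  solve Keq expr → x = -2.597; check Q = 1.9700e-04
Then add 1.524 M of L.
Step 2:
                  L         E         B
  init         7.75     5.225    0.4566
  Δ        -0.09465  -0.09465   0.09465
  eq          7.656      5.13    0.5512
  solve Keq expr → x = 0.04732; check Q = 1.9700e-04
Then add 0.1938 M of B.
Step 3:
                  L         E         B
  init        7.656      5.13     0.745
  Δ           0.164     0.164    -0.164
  eq           7.82     5.294     0.581
  solve Keq expr → x = -0.082; check Q = 1.9700e-04

Direction: reverse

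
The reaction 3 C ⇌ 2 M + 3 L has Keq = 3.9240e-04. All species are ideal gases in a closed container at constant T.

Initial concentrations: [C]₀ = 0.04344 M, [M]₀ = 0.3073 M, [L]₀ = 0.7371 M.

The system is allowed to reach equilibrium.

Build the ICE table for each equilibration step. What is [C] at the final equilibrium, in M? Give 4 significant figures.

[C]_eq = 0.4552 M

Q₀ = 461.4 vs Keq = 3.9240e-04 ⇒ Q>K, reverse
Step 1:
                  C         M         L
  init      0.04344    0.3073    0.7371
  Δ          0.4118   -0.2745   -0.4118
  eq         0.4552   0.03279    0.3253
  solve Keq expr → x = -0.1373; check Q = 3.9240e-04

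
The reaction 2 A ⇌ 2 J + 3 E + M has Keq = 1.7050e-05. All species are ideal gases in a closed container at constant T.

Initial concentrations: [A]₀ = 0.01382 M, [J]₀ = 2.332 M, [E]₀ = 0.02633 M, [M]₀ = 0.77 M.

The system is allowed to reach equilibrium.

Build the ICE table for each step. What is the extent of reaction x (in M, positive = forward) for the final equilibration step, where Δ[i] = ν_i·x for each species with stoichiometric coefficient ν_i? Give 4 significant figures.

Q₀ = 0.4002 vs Keq = 1.7050e-05 ⇒ Q>K, reverse
Step 1:
                    A           J           E           M
  init        0.01382       2.332     0.02633        0.77
  Δ           0.01651    -0.01651    -0.02476   -0.008255
  eq          0.03033       2.315    0.001566      0.7617
  solve Keq expr → x = -0.008255; check Q = 1.7050e-05

x = -0.008255 M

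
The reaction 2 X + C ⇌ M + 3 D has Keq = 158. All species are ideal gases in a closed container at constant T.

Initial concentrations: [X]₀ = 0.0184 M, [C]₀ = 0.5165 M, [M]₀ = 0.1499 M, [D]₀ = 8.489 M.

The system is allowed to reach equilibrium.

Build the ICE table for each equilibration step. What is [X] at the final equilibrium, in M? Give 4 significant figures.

[X]_eq = 0.2863 M

Q₀ = 5.2440e+05 vs Keq = 158 ⇒ Q>K, reverse
Step 1:
                    X           C           M           D
  init         0.0184      0.5165      0.1499       8.489
  Δ            0.2679       0.134      -0.134     -0.4019
  eq           0.2863      0.6505     0.01593       8.087
  solve Keq expr → x = -0.134; check Q = 158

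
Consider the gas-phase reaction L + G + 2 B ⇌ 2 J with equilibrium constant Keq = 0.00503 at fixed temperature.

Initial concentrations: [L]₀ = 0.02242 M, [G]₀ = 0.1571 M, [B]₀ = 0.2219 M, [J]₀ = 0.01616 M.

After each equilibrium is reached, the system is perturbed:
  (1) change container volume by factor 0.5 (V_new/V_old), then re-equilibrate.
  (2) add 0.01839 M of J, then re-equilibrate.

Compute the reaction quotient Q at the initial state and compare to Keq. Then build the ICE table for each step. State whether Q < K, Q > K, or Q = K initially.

Q₀ = 1.506; Q > K (proceeds reverse)

Q₀ = 1.506 vs Keq = 0.00503 ⇒ Q>K, reverse
Step 1:
                    L           G           B           J
  init        0.02242      0.1571      0.2219     0.01616
  Δ          0.007491    0.007491     0.01498    -0.01498
  eq          0.02991      0.1646      0.2369    0.001179
  solve Keq expr → x = -0.007491; check Q = 0.00503
Then change container volume by factor 0.5 (V_new/V_old).
Step 2:
                    L           G           B           J
  init        0.05982      0.3292      0.4738    0.002358
  Δ         -0.001141   -0.001141   -0.002282    0.002282
  eq          0.05868       0.328      0.4715    0.004639
  solve Keq expr → x = 0.001141; check Q = 0.00503
Then add 0.01839 M of J.
Step 3:
                    L           G           B           J
  init        0.05868       0.328      0.4715     0.02303
  Δ          0.008897    0.008897     0.01779    -0.01779
  eq          0.06758      0.3369      0.4893    0.005236
  solve Keq expr → x = -0.008897; check Q = 0.00503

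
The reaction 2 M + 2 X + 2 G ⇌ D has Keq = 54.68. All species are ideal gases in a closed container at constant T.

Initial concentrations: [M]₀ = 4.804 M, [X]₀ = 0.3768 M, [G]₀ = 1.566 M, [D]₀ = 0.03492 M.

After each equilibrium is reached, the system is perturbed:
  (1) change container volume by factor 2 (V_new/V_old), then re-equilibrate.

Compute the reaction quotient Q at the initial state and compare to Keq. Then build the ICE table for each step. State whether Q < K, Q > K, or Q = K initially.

Q₀ = 0.004346; Q < K (proceeds forward)

Q₀ = 0.004346 vs Keq = 54.68 ⇒ Q<K, forward
Step 1:
                  M         X         G         D
  Initial     4.804    0.3768     1.566   0.03492
  Change     -0.365    -0.365    -0.365    0.1825
  Equil       4.439   0.01183     1.201    0.2174
  solve Keq expr → x = 0.1825; check Q = 54.68
Then change container volume by factor 2 (V_new/V_old).
Step 2:
                  M         X         G         D
  Initial      2.22  0.005914    0.6005    0.1087
  Change    0.02409   0.02409   0.02409  -0.01204
  Equil       2.244      0.03    0.6246   0.09666
  solve Keq expr → x = -0.01204; check Q = 54.68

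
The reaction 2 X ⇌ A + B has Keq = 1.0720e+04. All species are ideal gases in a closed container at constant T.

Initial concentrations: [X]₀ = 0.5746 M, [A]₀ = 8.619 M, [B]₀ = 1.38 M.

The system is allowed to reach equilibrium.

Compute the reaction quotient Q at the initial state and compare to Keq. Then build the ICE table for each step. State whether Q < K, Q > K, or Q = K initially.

Q₀ = 36.03; Q < K (proceeds forward)

Q₀ = 36.03 vs Keq = 1.0720e+04 ⇒ Q<K, forward
Step 1:
                    X           A           B
  I            0.5746       8.619        1.38
  C           -0.5376      0.2688      0.2688
  E           0.03697       8.888       1.649
  solve Keq expr → x = 0.2688; check Q = 1.0720e+04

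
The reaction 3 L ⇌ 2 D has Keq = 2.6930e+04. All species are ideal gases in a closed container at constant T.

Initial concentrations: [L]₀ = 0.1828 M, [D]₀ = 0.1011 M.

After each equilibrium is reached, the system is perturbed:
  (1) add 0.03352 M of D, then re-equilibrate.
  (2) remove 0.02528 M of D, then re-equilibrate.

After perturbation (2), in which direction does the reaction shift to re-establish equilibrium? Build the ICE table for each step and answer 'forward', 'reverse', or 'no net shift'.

Direction: forward

Q₀ = 1.673 vs Keq = 2.6930e+04 ⇒ Q<K, forward
Step 1:
                    L           D
  Initial      0.1828      0.1011
  Change      -0.1708      0.1139
  Equil       0.01197       0.215
  solve Keq expr → x = 0.05694; check Q = 2.6930e+04
Then add 0.03352 M of D.
Step 2:
                    L           D
  Initial     0.01197      0.2485
  Change     0.001186 -7.9082e-04
  Equil       0.01316      0.2477
  solve Keq expr → x = -3.9541e-04; check Q = 2.6930e+04
Then remove 0.02528 M of D.
Step 3:
                    L           D
  Initial     0.01316      0.2224
  Change  -8.8948e-04  5.9299e-04
  Equil       0.01227       0.223
  solve Keq expr → x = 2.9649e-04; check Q = 2.6930e+04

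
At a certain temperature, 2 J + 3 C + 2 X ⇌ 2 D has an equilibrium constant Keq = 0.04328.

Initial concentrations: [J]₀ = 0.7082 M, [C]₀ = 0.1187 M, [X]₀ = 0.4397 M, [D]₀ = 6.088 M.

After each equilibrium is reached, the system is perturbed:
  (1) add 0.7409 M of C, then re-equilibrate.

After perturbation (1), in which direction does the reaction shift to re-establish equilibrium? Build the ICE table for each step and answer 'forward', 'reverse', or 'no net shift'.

Direction: forward

Q₀ = 2.2855e+05 vs Keq = 0.04328 ⇒ Q>K, reverse
Step 1:
                   J          C          X          D
  I           0.7082     0.1187     0.4397      6.088
  C            1.668      2.502      1.668     -1.668
  E            2.376      2.621      2.108       4.42
  solve Keq expr → x = -0.834; check Q = 0.04328
Then add 0.7409 M of C.
Step 2:
                   J          C          X          D
  I            2.376      3.362      2.108       4.42
  C          -0.2007    -0.3011    -0.2007     0.2007
  E            2.175       3.06      1.907      4.621
  solve Keq expr → x = 0.1004; check Q = 0.04328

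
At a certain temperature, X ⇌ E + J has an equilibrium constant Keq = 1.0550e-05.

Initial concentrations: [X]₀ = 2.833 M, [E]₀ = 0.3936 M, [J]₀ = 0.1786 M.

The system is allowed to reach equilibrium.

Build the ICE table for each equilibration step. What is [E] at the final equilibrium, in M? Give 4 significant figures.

Q₀ = 0.02481 vs Keq = 1.0550e-05 ⇒ Q>K, reverse
Step 1:
                  X         E         J
  I           2.833    0.3936    0.1786
  C          0.1785   -0.1785   -0.1785
  E           3.011    0.2151 1.4767e-04
  solve Keq expr → x = -0.1785; check Q = 1.0550e-05

[E]_eq = 0.2151 M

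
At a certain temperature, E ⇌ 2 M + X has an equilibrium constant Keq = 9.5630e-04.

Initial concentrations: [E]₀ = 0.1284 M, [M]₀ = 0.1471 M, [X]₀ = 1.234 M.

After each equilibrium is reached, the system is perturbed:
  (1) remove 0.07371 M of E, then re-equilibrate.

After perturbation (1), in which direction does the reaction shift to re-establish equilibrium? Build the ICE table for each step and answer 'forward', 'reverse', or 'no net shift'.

Direction: reverse

Q₀ = 0.208 vs Keq = 9.5630e-04 ⇒ Q>K, reverse
Step 1:
                    E           M           X
  init         0.1284      0.1471       1.234
  Δ           0.06722     -0.1344    -0.06722
  eq           0.1956     0.01266       1.167
  solve Keq expr → x = -0.06722; check Q = 9.5630e-04
Then remove 0.07371 M of E.
Step 2:
                    E           M           X
  init         0.1219     0.01266       1.167
  Δ          0.001304   -0.002607   -0.001304
  eq           0.1232     0.01005       1.165
  solve Keq expr → x = -0.001304; check Q = 9.5630e-04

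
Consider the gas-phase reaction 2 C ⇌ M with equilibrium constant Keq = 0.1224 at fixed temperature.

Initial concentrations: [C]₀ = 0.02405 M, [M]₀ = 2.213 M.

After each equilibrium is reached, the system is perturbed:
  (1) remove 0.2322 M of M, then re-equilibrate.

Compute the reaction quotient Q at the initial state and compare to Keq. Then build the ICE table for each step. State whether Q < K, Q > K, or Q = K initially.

Q₀ = 3826 vs Keq = 0.1224 ⇒ Q>K, reverse
Step 1:
                   C          M
  Initial    0.02405      2.213
  Change       2.661     -1.331
  Equil        2.685     0.8825
  solve Keq expr → x = -1.331; check Q = 0.1224
Then remove 0.2322 M of M.
Step 2:
                   C          M
  Initial      2.685     0.6503
  Change     -0.2051     0.1025
  Equil         2.48     0.7528
  solve Keq expr → x = 0.1025; check Q = 0.1224

Q₀ = 3826; Q > K (proceeds reverse)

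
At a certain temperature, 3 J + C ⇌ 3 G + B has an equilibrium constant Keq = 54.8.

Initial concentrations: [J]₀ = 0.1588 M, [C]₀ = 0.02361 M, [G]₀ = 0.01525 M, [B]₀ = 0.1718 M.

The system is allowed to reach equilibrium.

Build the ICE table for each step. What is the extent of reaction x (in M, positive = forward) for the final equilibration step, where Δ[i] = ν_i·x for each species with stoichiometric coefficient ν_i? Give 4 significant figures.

Q₀ = 0.006444 vs Keq = 54.8 ⇒ Q<K, forward
Step 1:
                  J         C         G         B
  init       0.1588   0.02361   0.01525    0.1718
  Δ        -0.06445  -0.02148   0.06445   0.02148
  eq        0.09435  0.002126    0.0797    0.1933
  solve Keq expr → x = 0.02148; check Q = 54.8

x = 0.02148 M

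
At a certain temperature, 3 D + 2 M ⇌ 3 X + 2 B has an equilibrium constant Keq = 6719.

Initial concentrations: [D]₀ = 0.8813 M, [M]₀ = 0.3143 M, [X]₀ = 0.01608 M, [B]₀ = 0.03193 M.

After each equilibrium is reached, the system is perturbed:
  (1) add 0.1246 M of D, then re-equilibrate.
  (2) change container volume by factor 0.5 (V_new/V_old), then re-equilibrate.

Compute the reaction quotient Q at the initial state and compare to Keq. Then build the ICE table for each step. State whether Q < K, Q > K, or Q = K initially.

Q₀ = 6.2690e-08 vs Keq = 6719 ⇒ Q<K, forward
Step 1:
                  D         M         X         B
  Initial    0.8813    0.3143   0.01608   0.03193
  Change    -0.4638   -0.3092    0.4638    0.3092
  Equil      0.4175  0.005127    0.4798    0.3411
  solve Keq expr → x = 0.1546; check Q = 6719
Then add 0.1246 M of D.
Step 2:
                  D         M         X         B
  Initial    0.5421  0.005127    0.4798    0.3411
  Change  -0.002394 -0.001596  0.002394  0.001596
  Equil      0.5397  0.003531    0.4822    0.3427
  solve Keq expr → x = 7.9795e-04; check Q = 6719
Then change container volume by factor 0.5 (V_new/V_old).
Step 3:
                  D         M         X         B
  Initial     1.079  0.007061    0.9645    0.6854
  Change          0         0         0         0
  Equil       1.079  0.007061    0.9645    0.6854
  solve Keq expr → x = 0; check Q = 6719

Q₀ = 6.2690e-08; Q < K (proceeds forward)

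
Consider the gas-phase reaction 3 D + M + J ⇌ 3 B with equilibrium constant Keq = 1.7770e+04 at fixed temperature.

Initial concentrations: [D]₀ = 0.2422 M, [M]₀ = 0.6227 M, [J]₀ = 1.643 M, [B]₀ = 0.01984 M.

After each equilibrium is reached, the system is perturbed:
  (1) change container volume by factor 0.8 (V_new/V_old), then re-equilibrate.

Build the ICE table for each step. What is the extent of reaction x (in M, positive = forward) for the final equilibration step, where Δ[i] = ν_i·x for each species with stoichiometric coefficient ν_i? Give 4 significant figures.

Q₀ = 5.3726e-04 vs Keq = 1.7770e+04 ⇒ Q<K, forward
Step 1:
                   D          M          J          B
  init        0.2422     0.6227      1.643    0.01984
  Δ           -0.232   -0.07734   -0.07734      0.232
  eq         0.01017     0.5454      1.566     0.2519
  solve Keq expr → x = 0.07734; check Q = 1.7770e+04
Then change container volume by factor 0.8 (V_new/V_old).
Step 2:
                   D          M          J          B
  init       0.01272     0.6817      1.957     0.3148
  Δ        -0.001695 -5.6492e-04 -5.6492e-04   0.001695
  eq         0.01102     0.6811      1.957     0.3165
  solve Keq expr → x = 5.6492e-04; check Q = 1.7770e+04

x = 5.6492e-04 M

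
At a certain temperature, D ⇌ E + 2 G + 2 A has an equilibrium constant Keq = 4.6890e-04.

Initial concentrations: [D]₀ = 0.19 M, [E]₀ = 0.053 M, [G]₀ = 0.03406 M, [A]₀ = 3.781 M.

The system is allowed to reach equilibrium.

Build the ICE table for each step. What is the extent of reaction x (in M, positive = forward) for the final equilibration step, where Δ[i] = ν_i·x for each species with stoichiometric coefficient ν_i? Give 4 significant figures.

Q₀ = 0.004626 vs Keq = 4.6890e-04 ⇒ Q>K, reverse
Step 1:
                    D           E           G           A
  Initial        0.19       0.053     0.03406       3.781
  Change      0.01075    -0.01075     -0.0215     -0.0215
  Equil        0.2008     0.04225     0.01256       3.759
  solve Keq expr → x = -0.01075; check Q = 4.6890e-04

x = -0.01075 M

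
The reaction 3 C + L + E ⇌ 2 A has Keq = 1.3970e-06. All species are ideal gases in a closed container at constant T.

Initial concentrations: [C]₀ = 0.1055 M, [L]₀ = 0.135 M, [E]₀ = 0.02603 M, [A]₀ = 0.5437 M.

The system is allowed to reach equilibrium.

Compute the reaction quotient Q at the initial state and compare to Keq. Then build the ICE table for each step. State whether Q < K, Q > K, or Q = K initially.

Q₀ = 7.1640e+04 vs Keq = 1.3970e-06 ⇒ Q>K, reverse
Step 1:
                    C           L           E           A
  init         0.1055       0.135     0.02603      0.5437
  Δ             0.815      0.2717      0.2717     -0.5433
  eq           0.9205      0.4067      0.2977  3.6320e-04
  solve Keq expr → x = -0.2717; check Q = 1.3970e-06

Q₀ = 7.1640e+04; Q > K (proceeds reverse)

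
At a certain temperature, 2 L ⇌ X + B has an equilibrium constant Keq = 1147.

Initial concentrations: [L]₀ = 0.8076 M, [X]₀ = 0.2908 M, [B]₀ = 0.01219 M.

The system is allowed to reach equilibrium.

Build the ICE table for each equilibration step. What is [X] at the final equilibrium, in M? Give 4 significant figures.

Q₀ = 0.005435 vs Keq = 1147 ⇒ Q<K, forward
Step 1:
                  L         X         B
  init       0.8076    0.2908   0.01219
  Δ          -0.792     0.396     0.396
  eq        0.01563    0.6868    0.4082
  solve Keq expr → x = 0.396; check Q = 1147

[X]_eq = 0.6868 M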